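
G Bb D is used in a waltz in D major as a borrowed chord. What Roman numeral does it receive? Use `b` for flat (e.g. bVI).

The root G is the diatonic 4th degree of D major; the borrowing shows in the chord quality. Diatonically D major has G (IV) on that degree; G–Bb–D is instead the minor chord native to D minor, so it takes the label iv.

iv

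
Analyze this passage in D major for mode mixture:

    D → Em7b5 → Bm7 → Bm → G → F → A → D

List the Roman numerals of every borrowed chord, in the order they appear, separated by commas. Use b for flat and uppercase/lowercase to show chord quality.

iiø7, bIII

D major has the diatonic set D, Em, F#m, G, A, Bm, C#dim. Of the given chords, D, Bm7, Bm, G and A are diatonic. Em7b5 (E–G–Bb–D) doesn't fit — on degree 2 D major would have Em (ii). Em7b5 is the degree-2 chord of D minor, so it is the borrowed iiø7. F (F–A–C) is not: scale degree 3 in D major carries F#m (iii). In D minor the chord on that degree is F, so here it functions as bIII, borrowed from the parallel minor.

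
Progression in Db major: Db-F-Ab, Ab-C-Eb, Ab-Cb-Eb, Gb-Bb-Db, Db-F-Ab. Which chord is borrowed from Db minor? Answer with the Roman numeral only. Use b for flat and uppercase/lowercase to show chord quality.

v

In Db major the diatonic chords are Db, Ebm, Fm, Gb, Ab, Bbm, Cdim. Db–F–Ab = Db, Ab–C–Eb = Ab and Gb–Bb–Db = Gb are all diatonic. Ab–Cb–Eb doesn't fit — on degree 5 Db major would have Ab (V). Abm is the degree-5 chord of Db minor, so it is the borrowed v.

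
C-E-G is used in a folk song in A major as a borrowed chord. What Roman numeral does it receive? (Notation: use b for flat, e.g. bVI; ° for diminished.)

C is the lowered form of scale degree 3 in A major (the diatonic degree 3 is C#). Diatonically A major has C#m (iii) on that degree; C–E–G is instead the major chord native to A minor, so it takes the label bIII.

bIII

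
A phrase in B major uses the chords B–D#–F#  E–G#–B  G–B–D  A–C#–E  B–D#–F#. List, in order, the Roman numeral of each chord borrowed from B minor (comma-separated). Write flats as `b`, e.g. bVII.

bVI, bVII

The diatonic triads in B major are B, C#m, D#m, E, F#, G#m, A#dim. B–D#–F# = B and E–G#–B = E are both diatonic. G–B–D doesn't fit — on degree 6 B major would have G#m (vi). G is the degree-6 chord of B minor, so it is the borrowed bVI. A–C#–E doesn't fit — on degree 7 B major would have A#dim (vii°). A is the degree-7 chord of B minor, so it is the borrowed bVII.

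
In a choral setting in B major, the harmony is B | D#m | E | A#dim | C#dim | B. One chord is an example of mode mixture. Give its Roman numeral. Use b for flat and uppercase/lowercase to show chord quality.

In B major the diatonic chords are B, C#m, D#m, E, F#, G#m, A#dim. Of the given chords, B, D#m, E and A#dim are diatonic. C#dim (C#–E–G) doesn't fit — on degree 2 B major would have C#m (ii). C#dim is the degree-2 chord of B minor, so it is the borrowed ii°.

ii°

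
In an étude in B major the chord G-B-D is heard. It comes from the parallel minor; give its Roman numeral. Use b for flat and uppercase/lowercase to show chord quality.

bVI

The root G is the lowered 6th scale degree — diatonically B major has G# there. Diatonically B major has G#m (vi) on that degree; G–B–D is instead the major chord native to B minor, so it takes the label bVI.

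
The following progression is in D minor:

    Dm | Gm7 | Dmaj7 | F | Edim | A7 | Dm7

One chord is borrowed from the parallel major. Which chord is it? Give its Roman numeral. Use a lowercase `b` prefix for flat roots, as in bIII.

In D minor (with V from harmonic minor) the diatonic chords are Dm, Edim, F, Gm, A, Bb, C. Dm, Gm7, F, Edim, A7 and Dm7 all belong to that set. Dmaj7 (D–F#–A–C#) is not: scale degree 1 in D minor carries Dm (i). In D major the chord on that degree is Dmaj7, so here it functions as Imaj7, borrowed from the parallel major.

Imaj7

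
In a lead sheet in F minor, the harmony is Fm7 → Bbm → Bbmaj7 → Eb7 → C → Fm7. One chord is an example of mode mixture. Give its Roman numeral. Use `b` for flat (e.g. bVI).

IVmaj7

In F minor (with V from harmonic minor) the diatonic chords are Fm, Gdim, Ab, Bbm, C, Db, Eb. Fm7, Bbm, Eb7 and C all belong to that set. Bbmaj7 (Bb–D–F–A) is not: scale degree 4 in F minor carries Bbm (iv). In F major the chord on that degree is Bbmaj7, so here it functions as IVmaj7, borrowed from the parallel major.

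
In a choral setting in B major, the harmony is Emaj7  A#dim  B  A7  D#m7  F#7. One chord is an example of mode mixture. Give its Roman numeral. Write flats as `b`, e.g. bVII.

The diatonic triads in B major are B, C#m, D#m, E, F#, G#m, A#dim. Of the given chords, Emaj7, A#dim, B, D#m7 and F#7 are diatonic. A7 (A–C#–E–G) is not: scale degree 7 in B major carries A#dim (vii°). In B minor the chord on that degree is A7, so here it functions as bVII7, borrowed from the parallel minor.

bVII7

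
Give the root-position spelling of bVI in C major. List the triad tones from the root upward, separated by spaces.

Ab C Eb

The root of bVI is the lowered 6th degree: A becomes Ab. In C minor the chord on Ab is Ab–C–Eb.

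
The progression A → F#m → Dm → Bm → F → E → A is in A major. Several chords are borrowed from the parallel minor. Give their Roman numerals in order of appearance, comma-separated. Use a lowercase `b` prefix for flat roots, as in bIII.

The diatonic triads in A major are A, Bm, C#m, D, E, F#m, G#dim. Of the given chords, A, F#m, Bm and E are diatonic. Dm (D–F–A) doesn't fit — on degree 4 A major would have D (IV). Dm is the degree-4 chord of A minor, so it is the borrowed iv. But F (F–A–C) is foreign: the diatonic vi on degree 6 is F#m, whereas F comes from A minor. It is labeled bVI.

iv, bVI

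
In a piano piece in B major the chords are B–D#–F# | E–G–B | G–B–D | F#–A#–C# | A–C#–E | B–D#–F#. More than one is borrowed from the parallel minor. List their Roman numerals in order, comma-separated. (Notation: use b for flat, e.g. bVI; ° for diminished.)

The diatonic triads in B major are B, C#m, D#m, E, F#, G#m, A#dim. B–D#–F# = B and F#–A#–C# = F# both belong to that set. But E–G–B is foreign: the diatonic IV on degree 4 is E, whereas Em comes from B minor. It is labeled iv. G–B–D doesn't fit — on degree 6 B major would have G#m (vi). G is the degree-6 chord of B minor, so it is the borrowed bVI. A–C#–E is not: scale degree 7 in B major carries A#dim (vii°). In B minor the chord on that degree is A, so here it functions as bVII, borrowed from the parallel minor.

iv, bVI, bVII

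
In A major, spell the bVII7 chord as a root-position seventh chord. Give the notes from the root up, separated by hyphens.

Scale degree 7 in A major is G#. bVII7 uses the lowered form, G, taken from A minor. In A minor the chord on G is G–B–D–F.

G-B-D-F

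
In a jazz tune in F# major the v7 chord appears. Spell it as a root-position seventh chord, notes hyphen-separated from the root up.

The root, C#, is scale degree 5 — the same note in F# major and F# minor; only the chord quality changes. In F# minor the chord on C# is C#–E–G#–B.

C#-E-G#-B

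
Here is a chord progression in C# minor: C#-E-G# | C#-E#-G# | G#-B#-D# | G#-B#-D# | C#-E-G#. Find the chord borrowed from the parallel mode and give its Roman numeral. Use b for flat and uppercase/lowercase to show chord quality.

I

C# minor has the diatonic set C#m, D#dim, E, F#m, G#, A, B (with V from harmonic minor). Of the given chords, C#–E–G# = C#m and G#–B#–D# = G# are diatonic. C#–E#–G# is not: scale degree 1 in C# minor carries C#m (i). In C# major the chord on that degree is C#, so here it functions as I, borrowed from the parallel major.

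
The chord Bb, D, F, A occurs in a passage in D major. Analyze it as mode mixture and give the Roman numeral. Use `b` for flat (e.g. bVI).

bVImaj7

Bb is the lowered form of scale degree 6 in D major (the diatonic degree 6 is B). The diatonic chord on degree 6 would be Bm (vi), but Bb–D–F–A is the major-seventh chord from D minor. As a borrowed chord it is labeled bVImaj7.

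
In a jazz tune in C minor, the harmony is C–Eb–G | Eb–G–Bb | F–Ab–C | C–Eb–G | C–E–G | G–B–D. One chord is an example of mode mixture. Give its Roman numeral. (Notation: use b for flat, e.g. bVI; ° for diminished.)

C minor has the diatonic set Cm, Ddim, Eb, Fm, G, Ab, Bb (with V from harmonic minor). Of the given chords, C–Eb–G = Cm, Eb–G–Bb = Eb, F–Ab–C = Fm and G–B–D = G are diatonic. C–E–G is not: scale degree 1 in C minor carries Cm (i). In C major the chord on that degree is C, so here it functions as I, borrowed from the parallel major.

I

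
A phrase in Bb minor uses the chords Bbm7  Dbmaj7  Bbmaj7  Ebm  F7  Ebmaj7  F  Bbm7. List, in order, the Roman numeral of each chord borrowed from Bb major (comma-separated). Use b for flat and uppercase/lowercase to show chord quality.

In Bb minor (with V from harmonic minor) the diatonic chords are Bbm, Cdim, Db, Ebm, F, Gb, Ab. Of the given chords, Bbm7, Dbmaj7, Ebm, F7 and F are diatonic. But Bbmaj7 (Bb–D–F–A) is foreign: the diatonic i on degree 1 is Bbm, whereas Bbmaj7 comes from Bb major. It is labeled Imaj7. Ebmaj7 (Eb–G–Bb–D) is not: scale degree 4 in Bb minor carries Ebm (iv). In Bb major the chord on that degree is Ebmaj7, so here it functions as IVmaj7, borrowed from the parallel major.

Imaj7, IVmaj7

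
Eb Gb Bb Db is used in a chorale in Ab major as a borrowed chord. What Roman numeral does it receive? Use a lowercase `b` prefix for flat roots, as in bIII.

v7

The root Eb is the diatonic 5th degree of Ab major; the borrowing shows in the chord quality. Diatonically Ab major has Eb (V) on that degree; Eb–Gb–Bb–Db is instead the minor-seventh chord native to Ab minor, so it takes the label v7.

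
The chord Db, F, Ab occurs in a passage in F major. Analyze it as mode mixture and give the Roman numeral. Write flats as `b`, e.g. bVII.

Db is the lowered form of scale degree 6 in F major (the diatonic degree 6 is D). Diatonically F major has Dm (vi) on that degree; Db–F–Ab is instead the major chord native to F minor, so it takes the label bVI.

bVI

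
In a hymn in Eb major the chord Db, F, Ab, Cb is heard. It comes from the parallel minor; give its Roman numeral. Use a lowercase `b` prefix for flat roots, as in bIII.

In Eb major scale degree 7 is D; Db is its lowered form, from Eb minor. The diatonic chord on degree 7 would be Ddim (vii°), but Db–F–Ab–Cb is the dominant-seventh chord from Eb minor. As a borrowed chord it is labeled bVII7.

bVII7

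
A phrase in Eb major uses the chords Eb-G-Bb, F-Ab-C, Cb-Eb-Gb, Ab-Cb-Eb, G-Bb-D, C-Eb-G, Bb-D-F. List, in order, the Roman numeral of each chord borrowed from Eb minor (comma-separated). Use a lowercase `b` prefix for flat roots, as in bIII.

bVI, iv

Eb major has the diatonic set Eb, Fm, Gm, Ab, Bb, Cm, Ddim. Eb–G–Bb = Eb, F–Ab–C = Fm, G–Bb–D = Gm, C–Eb–G = Cm and Bb–D–F = Bb all belong to that set. But Cb–Eb–Gb is foreign: the diatonic vi on degree 6 is Cm, whereas Cb comes from Eb minor. It is labeled bVI. Ab–Cb–Eb is not: scale degree 4 in Eb major carries Ab (IV). In Eb minor the chord on that degree is Abm, so here it functions as iv, borrowed from the parallel minor.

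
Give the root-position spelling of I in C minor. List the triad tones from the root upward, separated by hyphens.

C-E-G

I is built on scale degree 1, which is C in both C minor and its parallel. Stacking thirds in C major on C gives C–E–G.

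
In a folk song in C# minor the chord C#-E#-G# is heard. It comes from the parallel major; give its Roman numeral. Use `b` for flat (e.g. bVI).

C# is scale degree 1 in C# minor. C#–E#–G# is a major chord — the form found in C# major, not the diatonic i (C#m). Borrowed into C# minor it is written I.

I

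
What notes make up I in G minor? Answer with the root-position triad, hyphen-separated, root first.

The root, G, is scale degree 1 — the same note in G minor and G major; only the chord quality changes. Stacking thirds in G major on G gives G–B–D.

G-B-D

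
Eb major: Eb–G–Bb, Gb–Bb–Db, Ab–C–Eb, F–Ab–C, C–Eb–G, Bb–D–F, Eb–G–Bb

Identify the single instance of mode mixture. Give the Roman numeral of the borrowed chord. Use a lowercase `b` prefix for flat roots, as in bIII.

In Eb major the diatonic chords are Eb, Fm, Gm, Ab, Bb, Cm, Ddim. Of the given chords, Eb–G–Bb = Eb, Ab–C–Eb = Ab, F–Ab–C = Fm, C–Eb–G = Cm and Bb–D–F = Bb are diatonic. But Gb–Bb–Db is foreign: the diatonic iii on degree 3 is Gm, whereas Gb comes from Eb minor. It is labeled bIII.

bIII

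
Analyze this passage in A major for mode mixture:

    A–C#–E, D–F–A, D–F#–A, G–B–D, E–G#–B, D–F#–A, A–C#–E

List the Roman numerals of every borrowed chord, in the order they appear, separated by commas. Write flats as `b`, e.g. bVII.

A major has the diatonic set A, Bm, C#m, D, E, F#m, G#dim. Of the given chords, A–C#–E = A, D–F#–A = D and E–G#–B = E are diatonic. But D–F–A is foreign: the diatonic IV on degree 4 is D, whereas Dm comes from A minor. It is labeled iv. But G–B–D is foreign: the diatonic vii° on degree 7 is G#dim, whereas G comes from A minor. It is labeled bVII.

iv, bVII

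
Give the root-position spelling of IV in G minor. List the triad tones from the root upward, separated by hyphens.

C-E-G

The root, C, is scale degree 4 — the same note in G minor and G major; only the chord quality changes. Building the major chord from the parallel major on C: C–E–G.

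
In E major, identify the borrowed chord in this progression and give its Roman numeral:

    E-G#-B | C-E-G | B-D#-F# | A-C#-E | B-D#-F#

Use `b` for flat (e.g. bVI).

E major has the diatonic set E, F#m, G#m, A, B, C#m, D#dim. E–G#–B = E, B–D#–F# = B and A–C#–E = A are all diatonic. C–E–G doesn't fit — on degree 6 E major would have C#m (vi). C is the degree-6 chord of E minor, so it is the borrowed bVI.

bVI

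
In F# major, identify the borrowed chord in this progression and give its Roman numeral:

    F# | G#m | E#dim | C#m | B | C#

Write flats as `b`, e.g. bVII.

In F# major the diatonic chords are F#, G#m, A#m, B, C#, D#m, E#dim. Of the given chords, F#, G#m, E#dim, B and C# are diatonic. But C#m (C#–E–G#) is foreign: the diatonic V on degree 5 is C#, whereas C#m comes from F# minor. It is labeled v.

v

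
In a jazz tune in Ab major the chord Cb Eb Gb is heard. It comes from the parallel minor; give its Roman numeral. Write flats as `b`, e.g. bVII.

The root Cb is the lowered 3rd scale degree — diatonically Ab major has C there. Diatonically Ab major has Cm (iii) on that degree; Cb–Eb–Gb is instead the major chord native to Ab minor, so it takes the label bIII.

bIII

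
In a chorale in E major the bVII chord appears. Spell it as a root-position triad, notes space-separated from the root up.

The root of bVII is the lowered 7th degree: D# becomes D. Stacking thirds in E minor on D gives D–F#–A.

D F# A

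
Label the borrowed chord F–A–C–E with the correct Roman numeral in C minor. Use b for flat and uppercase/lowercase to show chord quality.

IVmaj7

The root F is the diatonic 4th degree of C minor; the borrowing shows in the chord quality. F–A–C–E is a major-seventh chord — the form found in C major, not the diatonic iv (Fm). Borrowed into C minor it is written IVmaj7.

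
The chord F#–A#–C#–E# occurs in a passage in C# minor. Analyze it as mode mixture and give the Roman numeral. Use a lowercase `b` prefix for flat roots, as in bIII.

IVmaj7

F# is scale degree 4 in C# minor. F#–A#–C#–E# is a major-seventh chord — the form found in C# major, not the diatonic iv (F#m). Borrowed into C# minor it is written IVmaj7.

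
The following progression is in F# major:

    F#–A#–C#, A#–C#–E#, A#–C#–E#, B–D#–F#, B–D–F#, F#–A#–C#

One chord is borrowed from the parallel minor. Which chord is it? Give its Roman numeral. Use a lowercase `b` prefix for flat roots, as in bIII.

iv

The diatonic triads in F# major are F#, G#m, A#m, B, C#, D#m, E#dim. Of the given chords, F#–A#–C# = F#, A#–C#–E# = A#m and B–D#–F# = B are diatonic. B–D–F# doesn't fit — on degree 4 F# major would have B (IV). Bm is the degree-4 chord of F# minor, so it is the borrowed iv.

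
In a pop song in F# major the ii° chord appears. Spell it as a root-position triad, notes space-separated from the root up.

The root, G#, is scale degree 2 — the same note in F# major and F# minor; only the chord quality changes. Building the diminished chord from the parallel minor on G#: G#–B–D.

G# B D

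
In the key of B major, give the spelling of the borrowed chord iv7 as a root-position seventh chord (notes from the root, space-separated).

E G B D

The root, E, is scale degree 4 — the same note in B major and B minor; only the chord quality changes. Building the minor-seventh chord from the parallel minor on E: E–G–B–D.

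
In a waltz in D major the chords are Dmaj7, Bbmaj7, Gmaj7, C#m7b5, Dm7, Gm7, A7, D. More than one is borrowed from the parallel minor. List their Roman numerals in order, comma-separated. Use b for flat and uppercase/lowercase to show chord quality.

The diatonic triads in D major are D, Em, F#m, G, A, Bm, C#dim. Dmaj7, Gmaj7, C#m7b5, A7 and D all belong to that set. Bbmaj7 (Bb–D–F–A) doesn't fit — on degree 6 D major would have Bm (vi). Bbmaj7 is the degree-6 chord of D minor, so it is the borrowed bVImaj7. Dm7 (D–F–A–C) is not: scale degree 1 in D major carries D (I). In D minor the chord on that degree is Dm7, so here it functions as i7, borrowed from the parallel minor. But Gm7 (G–Bb–D–F) is foreign: the diatonic IV on degree 4 is G, whereas Gm7 comes from D minor. It is labeled iv7.

bVImaj7, i7, iv7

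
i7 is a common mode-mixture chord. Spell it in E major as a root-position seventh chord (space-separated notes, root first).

E G B D

The root, E, is scale degree 1 — the same note in E major and E minor; only the chord quality changes. Building the minor-seventh chord from the parallel minor on E: E–G–B–D.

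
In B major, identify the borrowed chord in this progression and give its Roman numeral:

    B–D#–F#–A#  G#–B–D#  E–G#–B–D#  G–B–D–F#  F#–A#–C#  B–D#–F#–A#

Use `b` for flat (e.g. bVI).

B major has the diatonic set B, C#m, D#m, E, F#, G#m, A#dim. B–D#–F#–A# = Bmaj7, G#–B–D# = G#m, E–G#–B–D# = Emaj7 and F#–A#–C# = F# are all diatonic. G–B–D–F# doesn't fit — on degree 6 B major would have G#m (vi). Gmaj7 is the degree-6 chord of B minor, so it is the borrowed bVImaj7.

bVImaj7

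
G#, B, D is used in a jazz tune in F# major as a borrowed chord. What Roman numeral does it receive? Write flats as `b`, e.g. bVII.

The root G# is the diatonic 2nd degree of F# major; the borrowing shows in the chord quality. The diatonic chord on degree 2 would be G#m (ii), but G#–B–D is the diminished chord from F# minor. As a borrowed chord it is labeled ii°.

ii°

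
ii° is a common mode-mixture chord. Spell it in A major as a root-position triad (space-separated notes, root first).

ii° is built on scale degree 2, which is B in both A major and its parallel. Building the diminished chord from the parallel minor on B: B–D–F.

B D F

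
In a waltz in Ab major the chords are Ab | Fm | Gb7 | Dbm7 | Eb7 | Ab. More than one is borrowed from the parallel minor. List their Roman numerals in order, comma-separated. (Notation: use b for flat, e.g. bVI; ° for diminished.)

bVII7, iv7

The diatonic triads in Ab major are Ab, Bbm, Cm, Db, Eb, Fm, Gdim. Ab, Fm and Eb7 all belong to that set. But Gb7 (Gb–Bb–Db–Fb) is foreign: the diatonic vii° on degree 7 is Gdim, whereas Gb7 comes from Ab minor. It is labeled bVII7. Dbm7 (Db–Fb–Ab–Cb) is not: scale degree 4 in Ab major carries Db (IV). In Ab minor the chord on that degree is Dbm7, so here it functions as iv7, borrowed from the parallel minor.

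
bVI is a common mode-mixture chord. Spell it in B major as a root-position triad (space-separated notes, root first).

G B D

bVI is built on the lowered scale degree 6. In B major degree 6 is G#; lowered it becomes G. Stacking thirds in B minor on G gives G–B–D.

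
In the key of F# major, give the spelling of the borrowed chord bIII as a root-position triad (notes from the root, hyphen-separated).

Scale degree 3 in F# major is A#. bIII uses the lowered form, A, taken from F# minor. Stacking thirds in F# minor on A gives A–C#–E.

A-C#-E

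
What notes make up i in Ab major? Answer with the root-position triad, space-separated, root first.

Ab Cb Eb

The root, Ab, is scale degree 1 — the same note in Ab major and Ab minor; only the chord quality changes. In Ab minor the chord on Ab is Ab–Cb–Eb.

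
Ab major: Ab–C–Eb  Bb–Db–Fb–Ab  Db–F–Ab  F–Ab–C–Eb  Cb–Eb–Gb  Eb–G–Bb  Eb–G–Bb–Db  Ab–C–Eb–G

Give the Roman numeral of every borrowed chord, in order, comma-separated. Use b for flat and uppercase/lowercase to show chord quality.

Ab major has the diatonic set Ab, Bbm, Cm, Db, Eb, Fm, Gdim. Of the given chords, Ab–C–Eb = Ab, Db–F–Ab = Db, F–Ab–C–Eb = Fm7, Eb–G–Bb = Eb, Eb–G–Bb–Db = Eb7 and Ab–C–Eb–G = Abmaj7 are diatonic. Bb–Db–Fb–Ab doesn't fit — on degree 2 Ab major would have Bbm (ii). Bbm7b5 is the degree-2 chord of Ab minor, so it is the borrowed iiø7. But Cb–Eb–Gb is foreign: the diatonic iii on degree 3 is Cm, whereas Cb comes from Ab minor. It is labeled bIII.

iiø7, bIII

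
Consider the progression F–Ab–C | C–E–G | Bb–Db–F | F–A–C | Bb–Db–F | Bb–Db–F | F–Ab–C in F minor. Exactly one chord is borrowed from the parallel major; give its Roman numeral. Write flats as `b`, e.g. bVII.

F minor has the diatonic set Fm, Gdim, Ab, Bbm, C, Db, Eb (with V from harmonic minor). F–Ab–C = Fm, C–E–G = C and Bb–Db–F = Bbm are all diatonic. F–A–C is not: scale degree 1 in F minor carries Fm (i). In F major the chord on that degree is F, so here it functions as I, borrowed from the parallel major.

I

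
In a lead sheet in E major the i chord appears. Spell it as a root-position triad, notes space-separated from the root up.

i is built on scale degree 1, which is E in both E major and its parallel. In E minor the chord on E is E–G–B.

E G B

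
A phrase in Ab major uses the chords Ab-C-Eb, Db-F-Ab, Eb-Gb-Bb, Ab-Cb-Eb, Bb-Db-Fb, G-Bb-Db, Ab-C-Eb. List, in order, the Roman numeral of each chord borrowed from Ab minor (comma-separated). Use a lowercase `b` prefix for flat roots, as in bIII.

v, i, ii°

In Ab major the diatonic chords are Ab, Bbm, Cm, Db, Eb, Fm, Gdim. Of the given chords, Ab–C–Eb = Ab, Db–F–Ab = Db and G–Bb–Db = Gdim are diatonic. Eb–Gb–Bb is not: scale degree 5 in Ab major carries Eb (V). In Ab minor the chord on that degree is Ebm, so here it functions as v, borrowed from the parallel minor. But Ab–Cb–Eb is foreign: the diatonic I on degree 1 is Ab, whereas Abm comes from Ab minor. It is labeled i. But Bb–Db–Fb is foreign: the diatonic ii on degree 2 is Bbm, whereas Bbdim comes from Ab minor. It is labeled ii°.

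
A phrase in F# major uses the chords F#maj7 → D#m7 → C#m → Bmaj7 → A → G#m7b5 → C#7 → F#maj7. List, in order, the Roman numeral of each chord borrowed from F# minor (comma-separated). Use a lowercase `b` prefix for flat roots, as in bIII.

v, bIII, iiø7

In F# major the diatonic chords are F#, G#m, A#m, B, C#, D#m, E#dim. F#maj7, D#m7, Bmaj7 and C#7 are all diatonic. C#m (C#–E–G#) is not: scale degree 5 in F# major carries C# (V). In F# minor the chord on that degree is C#m, so here it functions as v, borrowed from the parallel minor. But A (A–C#–E) is foreign: the diatonic iii on degree 3 is A#m, whereas A comes from F# minor. It is labeled bIII. But G#m7b5 (G#–B–D–F#) is foreign: the diatonic ii on degree 2 is G#m, whereas G#m7b5 comes from F# minor. It is labeled iiø7.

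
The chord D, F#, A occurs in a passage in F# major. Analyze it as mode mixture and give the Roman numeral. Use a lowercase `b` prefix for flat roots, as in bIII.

bVI

D is the lowered form of scale degree 6 in F# major (the diatonic degree 6 is D#). The diatonic chord on degree 6 would be D#m (vi), but D–F#–A is the major chord from F# minor. As a borrowed chord it is labeled bVI.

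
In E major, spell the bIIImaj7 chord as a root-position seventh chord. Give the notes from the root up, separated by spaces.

G B D F#

The root of bIIImaj7 is the lowered 3rd degree: G# becomes G. In E minor the chord on G is G–B–D–F#.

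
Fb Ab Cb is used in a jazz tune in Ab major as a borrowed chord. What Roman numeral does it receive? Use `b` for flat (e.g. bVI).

In Ab major scale degree 6 is F; Fb is its lowered form, from Ab minor. Fb–Ab–Cb is a major chord — the form found in Ab minor, not the diatonic vi (Fm). Borrowed into Ab major it is written bVI.

bVI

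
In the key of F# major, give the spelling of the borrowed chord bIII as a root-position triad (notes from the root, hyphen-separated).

bIII is built on the lowered scale degree 3. In F# major degree 3 is A#; lowered it becomes A. In F# minor the chord on A is A–C#–E.

A-C#-E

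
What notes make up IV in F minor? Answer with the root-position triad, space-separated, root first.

The root, Bb, is scale degree 4 — the same note in F minor and F major; only the chord quality changes. Building the major chord from the parallel major on Bb: Bb–D–F.

Bb D F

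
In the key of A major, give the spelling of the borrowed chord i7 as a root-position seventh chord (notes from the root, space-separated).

A C E G

The root, A, is scale degree 1 — the same note in A major and A minor; only the chord quality changes. Stacking thirds in A minor on A gives A–C–E–G.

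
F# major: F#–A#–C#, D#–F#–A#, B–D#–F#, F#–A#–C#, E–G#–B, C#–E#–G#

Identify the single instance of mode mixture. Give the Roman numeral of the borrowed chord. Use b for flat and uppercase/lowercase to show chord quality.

The diatonic triads in F# major are F#, G#m, A#m, B, C#, D#m, E#dim. F#–A#–C# = F#, D#–F#–A# = D#m, B–D#–F# = B and C#–E#–G# = C# all belong to that set. E–G#–B is not: scale degree 7 in F# major carries E#dim (vii°). In F# minor the chord on that degree is E, so here it functions as bVII, borrowed from the parallel minor.

bVII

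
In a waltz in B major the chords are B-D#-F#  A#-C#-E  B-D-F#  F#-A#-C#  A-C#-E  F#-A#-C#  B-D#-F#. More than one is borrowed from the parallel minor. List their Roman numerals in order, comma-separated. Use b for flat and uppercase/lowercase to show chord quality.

i, bVII

The diatonic triads in B major are B, C#m, D#m, E, F#, G#m, A#dim. B–D#–F# = B, A#–C#–E = A#dim and F#–A#–C# = F# are all diatonic. B–D–F# is not: scale degree 1 in B major carries B (I). In B minor the chord on that degree is Bm, so here it functions as i, borrowed from the parallel minor. But A–C#–E is foreign: the diatonic vii° on degree 7 is A#dim, whereas A comes from B minor. It is labeled bVII.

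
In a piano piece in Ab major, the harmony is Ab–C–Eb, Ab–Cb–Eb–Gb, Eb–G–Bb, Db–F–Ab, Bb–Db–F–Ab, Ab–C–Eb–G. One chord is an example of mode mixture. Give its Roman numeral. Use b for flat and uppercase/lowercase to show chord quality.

i7

The diatonic triads in Ab major are Ab, Bbm, Cm, Db, Eb, Fm, Gdim. Of the given chords, Ab–C–Eb = Ab, Eb–G–Bb = Eb, Db–F–Ab = Db, Bb–Db–F–Ab = Bbm7 and Ab–C–Eb–G = Abmaj7 are diatonic. But Ab–Cb–Eb–Gb is foreign: the diatonic I on degree 1 is Ab, whereas Abm7 comes from Ab minor. It is labeled i7.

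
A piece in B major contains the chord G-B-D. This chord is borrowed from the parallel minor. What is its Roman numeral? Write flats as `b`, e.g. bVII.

G is the lowered form of scale degree 6 in B major (the diatonic degree 6 is G#). Diatonically B major has G#m (vi) on that degree; G–B–D is instead the major chord native to B minor, so it takes the label bVI.

bVI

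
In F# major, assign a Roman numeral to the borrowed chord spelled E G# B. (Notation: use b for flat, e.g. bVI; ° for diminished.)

The root E is the lowered 7th scale degree — diatonically F# major has E# there. Diatonically F# major has E#dim (vii°) on that degree; E–G#–B is instead the major chord native to F# minor, so it takes the label bVII.

bVII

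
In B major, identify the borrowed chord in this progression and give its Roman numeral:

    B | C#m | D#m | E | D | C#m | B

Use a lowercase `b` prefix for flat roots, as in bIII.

In B major the diatonic chords are B, C#m, D#m, E, F#, G#m, A#dim. Of the given chords, B, C#m, D#m and E are diatonic. D (D–F#–A) is not: scale degree 3 in B major carries D#m (iii). In B minor the chord on that degree is D, so here it functions as bIII, borrowed from the parallel minor.

bIII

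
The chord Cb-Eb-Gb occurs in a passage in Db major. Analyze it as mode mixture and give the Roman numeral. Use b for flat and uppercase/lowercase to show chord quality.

bVII

The root Cb is the lowered 7th scale degree — diatonically Db major has C there. Diatonically Db major has Cdim (vii°) on that degree; Cb–Eb–Gb is instead the major chord native to Db minor, so it takes the label bVII.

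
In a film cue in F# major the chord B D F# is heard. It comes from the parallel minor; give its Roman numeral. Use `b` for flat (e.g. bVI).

The root B is the diatonic 4th degree of F# major; the borrowing shows in the chord quality. B–D–F# is a minor chord — the form found in F# minor, not the diatonic IV (B). Borrowed into F# major it is written iv.

iv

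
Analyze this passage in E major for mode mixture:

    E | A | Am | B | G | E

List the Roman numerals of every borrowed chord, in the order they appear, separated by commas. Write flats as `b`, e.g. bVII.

E major has the diatonic set E, F#m, G#m, A, B, C#m, D#dim. E, A and B are all diatonic. But Am (A–C–E) is foreign: the diatonic IV on degree 4 is A, whereas Am comes from E minor. It is labeled iv. But G (G–B–D) is foreign: the diatonic iii on degree 3 is G#m, whereas G comes from E minor. It is labeled bIII.

iv, bIII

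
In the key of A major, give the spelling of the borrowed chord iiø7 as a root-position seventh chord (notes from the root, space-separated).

The root, B, is scale degree 2 — the same note in A major and A minor; only the chord quality changes. In A minor the chord on B is B–D–F–A.

B D F A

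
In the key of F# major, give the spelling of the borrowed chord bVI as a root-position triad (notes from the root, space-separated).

The root of bVI is the lowered 6th degree: D# becomes D. Building the major chord from the parallel minor on D: D–F#–A.

D F# A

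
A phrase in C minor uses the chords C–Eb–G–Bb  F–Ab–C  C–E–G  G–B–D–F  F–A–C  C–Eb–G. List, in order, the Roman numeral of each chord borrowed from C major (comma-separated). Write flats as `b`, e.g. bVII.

I, IV

In C minor (with V from harmonic minor) the diatonic chords are Cm, Ddim, Eb, Fm, G, Ab, Bb. C–Eb–G–Bb = Cm7, F–Ab–C = Fm, G–B–D–F = G7 and C–Eb–G = Cm all belong to that set. But C–E–G is foreign: the diatonic i on degree 1 is Cm, whereas C comes from C major. It is labeled I. F–A–C is not: scale degree 4 in C minor carries Fm (iv). In C major the chord on that degree is F, so here it functions as IV, borrowed from the parallel major.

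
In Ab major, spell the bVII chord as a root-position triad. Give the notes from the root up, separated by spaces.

The root of bVII is the lowered 7th degree: G becomes Gb. In Ab minor the chord on Gb is Gb–Bb–Db.

Gb Bb Db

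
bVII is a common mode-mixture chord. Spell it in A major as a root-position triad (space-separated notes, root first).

G B D

bVII is built on the lowered scale degree 7. In A major degree 7 is G#; lowered it becomes G. Stacking thirds in A minor on G gives G–B–D.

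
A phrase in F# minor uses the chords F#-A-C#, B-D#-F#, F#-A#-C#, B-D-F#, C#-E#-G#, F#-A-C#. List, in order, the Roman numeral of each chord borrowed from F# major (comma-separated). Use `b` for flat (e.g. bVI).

The diatonic triads in F# minor (with V from harmonic minor) are F#m, G#dim, A, Bm, C#, D, E. F#–A–C# = F#m, B–D–F# = Bm and C#–E#–G# = C# all belong to that set. B–D#–F# is not: scale degree 4 in F# minor carries Bm (iv). In F# major the chord on that degree is B, so here it functions as IV, borrowed from the parallel major. F#–A#–C# doesn't fit — on degree 1 F# minor would have F#m (i). F# is the degree-1 chord of F# major, so it is the borrowed I.

IV, I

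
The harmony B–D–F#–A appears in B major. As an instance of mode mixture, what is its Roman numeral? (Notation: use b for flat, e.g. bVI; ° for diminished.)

i7

B is scale degree 1 in B major. The diatonic chord on degree 1 would be B (I), but B–D–F#–A is the minor-seventh chord from B minor. As a borrowed chord it is labeled i7.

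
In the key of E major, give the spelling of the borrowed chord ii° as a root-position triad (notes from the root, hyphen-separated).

ii° is built on scale degree 2, which is F# in both E major and its parallel. Stacking thirds in E minor on F# gives F#–A–C.

F#-A-C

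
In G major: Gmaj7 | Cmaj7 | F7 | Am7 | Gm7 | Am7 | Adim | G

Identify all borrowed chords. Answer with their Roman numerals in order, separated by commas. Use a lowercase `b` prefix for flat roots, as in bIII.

bVII7, i7, ii°

The diatonic triads in G major are G, Am, Bm, C, D, Em, F#dim. Gmaj7, Cmaj7, Am7 and G are all diatonic. F7 (F–A–C–Eb) is not: scale degree 7 in G major carries F#dim (vii°). In G minor the chord on that degree is F7, so here it functions as bVII7, borrowed from the parallel minor. Gm7 (G–Bb–D–F) is not: scale degree 1 in G major carries G (I). In G minor the chord on that degree is Gm7, so here it functions as i7, borrowed from the parallel minor. But Adim (A–C–Eb) is foreign: the diatonic ii on degree 2 is Am, whereas Adim comes from G minor. It is labeled ii°.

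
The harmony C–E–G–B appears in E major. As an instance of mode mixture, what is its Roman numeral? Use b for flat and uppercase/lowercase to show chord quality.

In E major scale degree 6 is C#; C is its lowered form, from E minor. Diatonically E major has C#m (vi) on that degree; C–E–G–B is instead the major-seventh chord native to E minor, so it takes the label bVImaj7.

bVImaj7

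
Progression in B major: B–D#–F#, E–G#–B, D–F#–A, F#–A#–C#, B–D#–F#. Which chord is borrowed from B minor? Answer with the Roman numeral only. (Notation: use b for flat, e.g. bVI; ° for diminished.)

B major has the diatonic set B, C#m, D#m, E, F#, G#m, A#dim. Of the given chords, B–D#–F# = B, E–G#–B = E and F#–A#–C# = F# are diatonic. But D–F#–A is foreign: the diatonic iii on degree 3 is D#m, whereas D comes from B minor. It is labeled bIII.

bIII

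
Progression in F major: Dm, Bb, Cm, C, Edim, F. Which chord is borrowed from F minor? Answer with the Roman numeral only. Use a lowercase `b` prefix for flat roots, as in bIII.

F major has the diatonic set F, Gm, Am, Bb, C, Dm, Edim. Dm, Bb, C, Edim and F all belong to that set. But Cm (C–Eb–G) is foreign: the diatonic V on degree 5 is C, whereas Cm comes from F minor. It is labeled v.

v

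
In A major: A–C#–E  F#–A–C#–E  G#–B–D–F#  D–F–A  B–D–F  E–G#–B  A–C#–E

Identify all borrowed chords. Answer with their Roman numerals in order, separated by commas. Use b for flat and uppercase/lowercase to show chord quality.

iv, ii°

In A major the diatonic chords are A, Bm, C#m, D, E, F#m, G#dim. A–C#–E = A, F#–A–C#–E = F#m7, G#–B–D–F# = G#m7b5 and E–G#–B = E all belong to that set. But D–F–A is foreign: the diatonic IV on degree 4 is D, whereas Dm comes from A minor. It is labeled iv. B–D–F doesn't fit — on degree 2 A major would have Bm (ii). Bdim is the degree-2 chord of A minor, so it is the borrowed ii°.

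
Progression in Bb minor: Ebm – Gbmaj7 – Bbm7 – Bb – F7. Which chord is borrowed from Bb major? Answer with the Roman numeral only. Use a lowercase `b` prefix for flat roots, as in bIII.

In Bb minor (with V from harmonic minor) the diatonic chords are Bbm, Cdim, Db, Ebm, F, Gb, Ab. Ebm, Gbmaj7, Bbm7 and F7 all belong to that set. Bb (Bb–D–F) is not: scale degree 1 in Bb minor carries Bbm (i). In Bb major the chord on that degree is Bb, so here it functions as I, borrowed from the parallel major.

I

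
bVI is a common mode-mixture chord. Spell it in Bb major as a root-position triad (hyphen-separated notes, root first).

Gb-Bb-Db

bVI is built on the lowered scale degree 6. In Bb major degree 6 is G; lowered it becomes Gb. Building the major chord from the parallel minor on Gb: Gb–Bb–Db.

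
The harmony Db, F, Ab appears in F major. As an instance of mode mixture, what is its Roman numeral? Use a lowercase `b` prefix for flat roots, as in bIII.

bVI

In F major scale degree 6 is D; Db is its lowered form, from F minor. The diatonic chord on degree 6 would be Dm (vi), but Db–F–Ab is the major chord from F minor. As a borrowed chord it is labeled bVI.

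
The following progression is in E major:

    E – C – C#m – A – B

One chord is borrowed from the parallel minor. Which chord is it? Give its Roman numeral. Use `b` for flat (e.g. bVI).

bVI

E major has the diatonic set E, F#m, G#m, A, B, C#m, D#dim. E, C#m, A and B are all diatonic. C (C–E–G) doesn't fit — on degree 6 E major would have C#m (vi). C is the degree-6 chord of E minor, so it is the borrowed bVI.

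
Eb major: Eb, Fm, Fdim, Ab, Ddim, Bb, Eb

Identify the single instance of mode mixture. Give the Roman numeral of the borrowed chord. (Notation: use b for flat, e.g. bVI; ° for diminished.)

ii°

The diatonic triads in Eb major are Eb, Fm, Gm, Ab, Bb, Cm, Ddim. Eb, Fm, Ab, Ddim and Bb all belong to that set. Fdim (F–Ab–Cb) is not: scale degree 2 in Eb major carries Fm (ii). In Eb minor the chord on that degree is Fdim, so here it functions as ii°, borrowed from the parallel minor.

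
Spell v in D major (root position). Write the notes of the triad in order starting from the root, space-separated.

The root, A, is scale degree 5 — the same note in D major and D minor; only the chord quality changes. Stacking thirds in D minor on A gives A–C–E.

A C E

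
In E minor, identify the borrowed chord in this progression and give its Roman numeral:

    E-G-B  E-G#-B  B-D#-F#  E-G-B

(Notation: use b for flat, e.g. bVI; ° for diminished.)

In E minor (with V from harmonic minor) the diatonic chords are Em, F#dim, G, Am, B, C, D. E–G–B = Em and B–D#–F# = B are both diatonic. E–G#–B is not: scale degree 1 in E minor carries Em (i). In E major the chord on that degree is E, so here it functions as I, borrowed from the parallel major.

I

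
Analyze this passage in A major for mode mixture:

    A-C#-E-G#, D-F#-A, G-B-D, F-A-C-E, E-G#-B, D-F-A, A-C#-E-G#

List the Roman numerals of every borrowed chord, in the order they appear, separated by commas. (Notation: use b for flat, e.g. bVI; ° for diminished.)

bVII, bVImaj7, iv

The diatonic triads in A major are A, Bm, C#m, D, E, F#m, G#dim. A–C#–E–G# = Amaj7, D–F#–A = D and E–G#–B = E all belong to that set. G–B–D doesn't fit — on degree 7 A major would have G#dim (vii°). G is the degree-7 chord of A minor, so it is the borrowed bVII. F–A–C–E is not: scale degree 6 in A major carries F#m (vi). In A minor the chord on that degree is Fmaj7, so here it functions as bVImaj7, borrowed from the parallel minor. D–F–A doesn't fit — on degree 4 A major would have D (IV). Dm is the degree-4 chord of A minor, so it is the borrowed iv.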